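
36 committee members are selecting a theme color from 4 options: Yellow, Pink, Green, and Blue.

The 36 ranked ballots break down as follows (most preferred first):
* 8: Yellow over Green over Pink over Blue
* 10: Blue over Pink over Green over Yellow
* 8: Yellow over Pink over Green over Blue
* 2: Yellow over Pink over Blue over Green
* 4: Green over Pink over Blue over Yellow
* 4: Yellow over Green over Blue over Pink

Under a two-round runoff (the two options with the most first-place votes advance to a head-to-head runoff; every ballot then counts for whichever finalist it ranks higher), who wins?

Yellow

Round 1 first-place votes: Yellow 22, Pink 0, Green 4, Blue 10. Yellow and Blue advance.
Runoff: Yellow is ranked above Blue on 22 ballots, Blue above Yellow on 14.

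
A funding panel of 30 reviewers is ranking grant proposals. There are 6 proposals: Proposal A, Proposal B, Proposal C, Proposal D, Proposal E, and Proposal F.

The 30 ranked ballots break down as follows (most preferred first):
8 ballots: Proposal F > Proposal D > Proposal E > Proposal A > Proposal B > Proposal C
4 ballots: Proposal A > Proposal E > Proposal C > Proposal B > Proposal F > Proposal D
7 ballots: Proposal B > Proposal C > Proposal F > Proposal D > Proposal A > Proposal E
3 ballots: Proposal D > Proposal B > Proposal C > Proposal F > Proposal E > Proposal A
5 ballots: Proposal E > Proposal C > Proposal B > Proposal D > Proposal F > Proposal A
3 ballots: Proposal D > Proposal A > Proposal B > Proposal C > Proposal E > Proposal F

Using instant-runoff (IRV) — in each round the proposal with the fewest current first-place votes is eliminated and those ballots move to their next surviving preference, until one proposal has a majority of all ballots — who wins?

Round 1: Proposal A 4, Proposal B 7, Proposal C 0, Proposal D 6, Proposal E 5, Proposal F 8. Proposal C eliminated.
Round 2: Proposal A 4, Proposal B 7, Proposal D 6, Proposal E 5, Proposal F 8. Proposal A eliminated.
Round 3: Proposal B 7, Proposal D 6, Proposal E 9, Proposal F 8. Proposal D eliminated.
Round 4: Proposal B 13, Proposal E 9, Proposal F 8. Proposal F eliminated.
Round 5: Proposal B 13, Proposal E 17. Proposal E has a majority (≥16).

Proposal E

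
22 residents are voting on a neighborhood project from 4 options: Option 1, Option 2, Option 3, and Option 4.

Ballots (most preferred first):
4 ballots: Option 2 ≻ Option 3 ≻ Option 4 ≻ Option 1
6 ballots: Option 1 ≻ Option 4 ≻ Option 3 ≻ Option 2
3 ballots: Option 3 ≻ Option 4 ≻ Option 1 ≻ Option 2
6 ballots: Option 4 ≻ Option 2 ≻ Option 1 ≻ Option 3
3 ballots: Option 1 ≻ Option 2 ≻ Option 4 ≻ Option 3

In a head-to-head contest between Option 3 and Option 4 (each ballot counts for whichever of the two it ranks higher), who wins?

Option 3 is ranked above Option 4 on 7 ballots; Option 4 above Option 3 on 15.

Option 4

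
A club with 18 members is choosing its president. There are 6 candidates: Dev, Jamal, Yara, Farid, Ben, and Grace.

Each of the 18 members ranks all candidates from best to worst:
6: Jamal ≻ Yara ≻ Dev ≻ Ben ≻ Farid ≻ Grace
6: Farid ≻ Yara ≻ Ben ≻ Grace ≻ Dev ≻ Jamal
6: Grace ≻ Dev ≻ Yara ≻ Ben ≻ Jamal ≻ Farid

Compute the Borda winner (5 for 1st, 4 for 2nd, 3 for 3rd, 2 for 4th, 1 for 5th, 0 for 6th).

Dev: 6×3 + 6×1 + 6×4 = 48
Jamal: 6×5 + 6×0 + 6×1 = 36
Yara: 6×4 + 6×4 + 6×3 = 66
Farid: 6×1 + 6×5 + 6×0 = 36
Ben: 6×2 + 6×3 + 6×2 = 42
Grace: 6×0 + 6×2 + 6×5 = 42

Yara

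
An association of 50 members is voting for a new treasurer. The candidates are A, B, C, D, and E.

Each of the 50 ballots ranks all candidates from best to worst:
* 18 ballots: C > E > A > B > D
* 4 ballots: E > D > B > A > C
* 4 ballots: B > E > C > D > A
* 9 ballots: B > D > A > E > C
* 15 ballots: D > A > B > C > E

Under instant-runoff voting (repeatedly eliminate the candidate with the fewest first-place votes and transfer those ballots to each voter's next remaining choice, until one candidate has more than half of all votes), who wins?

D

Round 1: A 0, B 13, C 18, D 15, E 4. A eliminated.
Round 2: B 13, C 18, D 15, E 4. E eliminated.
Round 3: B 13, C 18, D 19. B eliminated.
Round 4: C 22, D 28. D has a majority (≥26).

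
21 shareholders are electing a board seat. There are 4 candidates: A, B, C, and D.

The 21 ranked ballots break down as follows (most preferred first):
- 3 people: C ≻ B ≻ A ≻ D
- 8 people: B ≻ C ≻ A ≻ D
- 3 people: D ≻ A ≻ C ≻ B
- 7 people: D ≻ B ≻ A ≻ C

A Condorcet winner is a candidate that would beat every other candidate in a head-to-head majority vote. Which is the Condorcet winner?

B vs A: 18–3
B vs C: 15–6
B vs D: 11–10
B beats every other candidate.

B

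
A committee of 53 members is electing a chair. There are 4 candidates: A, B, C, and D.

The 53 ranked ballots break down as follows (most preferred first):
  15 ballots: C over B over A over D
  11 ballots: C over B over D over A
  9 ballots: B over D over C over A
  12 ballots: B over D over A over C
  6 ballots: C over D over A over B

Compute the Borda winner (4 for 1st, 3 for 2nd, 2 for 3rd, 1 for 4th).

A: 15×2 + 11×1 + 9×1 + 12×2 + 6×2 = 86
B: 15×3 + 11×3 + 9×4 + 12×4 + 6×1 = 168
C: 15×4 + 11×4 + 9×2 + 12×1 + 6×4 = 158
D: 15×1 + 11×2 + 9×3 + 12×3 + 6×3 = 118

B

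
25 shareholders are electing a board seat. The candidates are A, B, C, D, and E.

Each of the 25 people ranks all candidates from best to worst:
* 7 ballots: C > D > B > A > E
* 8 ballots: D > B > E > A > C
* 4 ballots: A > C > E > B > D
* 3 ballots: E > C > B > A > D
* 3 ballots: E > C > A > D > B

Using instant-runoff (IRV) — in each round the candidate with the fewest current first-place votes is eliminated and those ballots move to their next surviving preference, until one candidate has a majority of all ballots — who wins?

Round 1: A 4, B 0, C 7, D 8, E 6. B eliminated.
Round 2: A 4, C 7, D 8, E 6. A eliminated.
Round 3: C 11, D 8, E 6. E eliminated.
Round 4: C 17, D 8. C has a majority (≥13).

C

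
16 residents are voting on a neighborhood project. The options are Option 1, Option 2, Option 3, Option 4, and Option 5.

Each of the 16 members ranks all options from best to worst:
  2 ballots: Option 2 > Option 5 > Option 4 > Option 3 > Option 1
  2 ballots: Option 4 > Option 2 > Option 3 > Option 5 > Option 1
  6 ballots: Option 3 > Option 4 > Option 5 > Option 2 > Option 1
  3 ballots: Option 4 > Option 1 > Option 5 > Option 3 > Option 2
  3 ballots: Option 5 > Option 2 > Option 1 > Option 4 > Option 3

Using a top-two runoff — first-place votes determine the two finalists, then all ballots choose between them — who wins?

Option 4

Round 1 first-place votes: Option 1 0, Option 2 2, Option 3 6, Option 4 5, Option 5 3. Option 3 and Option 4 advance.
Runoff: Option 3 is ranked above Option 4 on 6 ballots, Option 4 above Option 3 on 10.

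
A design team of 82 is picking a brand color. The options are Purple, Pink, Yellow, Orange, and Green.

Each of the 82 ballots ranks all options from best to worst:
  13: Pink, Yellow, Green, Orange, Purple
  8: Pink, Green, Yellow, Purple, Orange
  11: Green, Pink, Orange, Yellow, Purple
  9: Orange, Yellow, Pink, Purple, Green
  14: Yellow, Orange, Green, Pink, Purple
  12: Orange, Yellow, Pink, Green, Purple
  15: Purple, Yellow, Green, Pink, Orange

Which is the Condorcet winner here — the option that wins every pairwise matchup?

Yellow vs Purple: 67–15
Yellow vs Pink: 50–32
Yellow vs Orange: 50–32
Yellow vs Green: 63–19
Yellow beats every other option.

Yellow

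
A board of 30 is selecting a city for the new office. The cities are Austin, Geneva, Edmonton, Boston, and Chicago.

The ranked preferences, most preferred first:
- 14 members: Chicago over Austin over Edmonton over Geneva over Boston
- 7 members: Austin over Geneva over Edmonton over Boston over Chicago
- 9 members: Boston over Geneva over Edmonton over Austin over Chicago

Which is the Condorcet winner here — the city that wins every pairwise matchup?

Austin

Austin vs Geneva: 21–9
Austin vs Edmonton: 21–9
Austin vs Boston: 21–9
Austin vs Chicago: 16–14
Austin beats every other city.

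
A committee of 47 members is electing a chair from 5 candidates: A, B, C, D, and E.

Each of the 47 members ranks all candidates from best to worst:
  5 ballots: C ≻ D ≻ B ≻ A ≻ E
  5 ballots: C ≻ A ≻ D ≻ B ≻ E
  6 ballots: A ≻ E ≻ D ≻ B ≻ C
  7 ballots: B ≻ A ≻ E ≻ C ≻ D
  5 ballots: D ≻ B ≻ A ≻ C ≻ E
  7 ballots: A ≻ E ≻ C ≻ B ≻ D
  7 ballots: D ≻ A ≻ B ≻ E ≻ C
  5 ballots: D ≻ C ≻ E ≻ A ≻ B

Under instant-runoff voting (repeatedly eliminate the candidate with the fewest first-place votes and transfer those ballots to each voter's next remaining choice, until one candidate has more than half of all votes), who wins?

A

Round 1: A 13, B 7, C 10, D 17, E 0. E eliminated.
Round 2: A 13, B 7, C 10, D 17. B eliminated.
Round 3: A 20, C 10, D 17. C eliminated.
Round 4: A 25, D 22. A has a majority (≥24).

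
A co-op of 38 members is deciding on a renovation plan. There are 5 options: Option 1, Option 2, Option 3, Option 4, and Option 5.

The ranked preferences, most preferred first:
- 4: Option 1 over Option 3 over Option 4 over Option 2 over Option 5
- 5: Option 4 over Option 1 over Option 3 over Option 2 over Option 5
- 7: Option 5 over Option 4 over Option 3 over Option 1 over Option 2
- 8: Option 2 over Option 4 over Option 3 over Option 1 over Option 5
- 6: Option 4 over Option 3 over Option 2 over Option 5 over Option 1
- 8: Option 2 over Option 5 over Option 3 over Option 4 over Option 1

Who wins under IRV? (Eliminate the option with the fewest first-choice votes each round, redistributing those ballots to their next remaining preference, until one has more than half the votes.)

Option 4

Round 1: Option 1 4, Option 2 16, Option 3 0, Option 4 11, Option 5 7. Option 3 eliminated.
Round 2: Option 1 4, Option 2 16, Option 4 11, Option 5 7. Option 1 eliminated.
Round 3: Option 2 16, Option 4 15, Option 5 7. Option 5 eliminated.
Round 4: Option 2 16, Option 4 22. Option 4 has a majority (≥20).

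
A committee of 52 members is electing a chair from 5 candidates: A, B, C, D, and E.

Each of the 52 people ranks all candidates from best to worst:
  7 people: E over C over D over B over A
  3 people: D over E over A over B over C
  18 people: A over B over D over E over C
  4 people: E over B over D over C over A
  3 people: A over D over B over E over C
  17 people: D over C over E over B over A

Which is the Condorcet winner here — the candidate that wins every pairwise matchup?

D

D vs A: 31–21
D vs B: 30–22
D vs C: 45–7
D vs E: 41–11
D beats every other candidate.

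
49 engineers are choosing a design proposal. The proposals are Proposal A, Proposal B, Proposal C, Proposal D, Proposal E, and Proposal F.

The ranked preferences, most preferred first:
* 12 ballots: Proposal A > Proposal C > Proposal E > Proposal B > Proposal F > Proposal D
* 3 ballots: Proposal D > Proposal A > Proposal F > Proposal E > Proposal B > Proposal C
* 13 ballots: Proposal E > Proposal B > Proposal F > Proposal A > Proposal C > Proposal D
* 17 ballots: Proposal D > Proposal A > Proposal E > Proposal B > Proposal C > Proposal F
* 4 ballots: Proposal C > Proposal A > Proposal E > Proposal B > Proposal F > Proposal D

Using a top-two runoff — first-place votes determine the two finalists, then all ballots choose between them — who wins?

Proposal E

Round 1 first-place votes: Proposal A 12, Proposal B 0, Proposal C 4, Proposal D 20, Proposal E 13, Proposal F 0. Proposal D and Proposal E advance.
Runoff: Proposal D is ranked above Proposal E on 20 ballots, Proposal E above Proposal D on 29.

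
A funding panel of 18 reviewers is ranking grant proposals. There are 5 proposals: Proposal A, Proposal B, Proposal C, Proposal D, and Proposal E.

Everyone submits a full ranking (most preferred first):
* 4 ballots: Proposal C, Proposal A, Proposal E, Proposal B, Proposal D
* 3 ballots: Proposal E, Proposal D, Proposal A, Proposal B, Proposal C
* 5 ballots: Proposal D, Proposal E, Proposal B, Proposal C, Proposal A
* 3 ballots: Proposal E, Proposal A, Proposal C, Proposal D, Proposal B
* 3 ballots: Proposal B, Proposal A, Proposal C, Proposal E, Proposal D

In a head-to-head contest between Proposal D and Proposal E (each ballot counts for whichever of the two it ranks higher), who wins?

Proposal E

Proposal D is ranked above Proposal E on 5 ballots; Proposal E above Proposal D on 13.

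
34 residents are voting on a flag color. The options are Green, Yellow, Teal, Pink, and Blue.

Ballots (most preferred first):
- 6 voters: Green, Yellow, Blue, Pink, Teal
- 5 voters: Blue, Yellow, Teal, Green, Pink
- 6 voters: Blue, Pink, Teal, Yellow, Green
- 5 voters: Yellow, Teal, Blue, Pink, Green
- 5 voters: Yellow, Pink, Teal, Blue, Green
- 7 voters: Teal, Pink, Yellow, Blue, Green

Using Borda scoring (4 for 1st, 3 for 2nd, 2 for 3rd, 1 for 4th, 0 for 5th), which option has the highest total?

Yellow

Green: 6×4 + 5×1 + 6×0 + 5×0 + 5×0 + 7×0 = 29
Yellow: 6×3 + 5×3 + 6×1 + 5×4 + 5×4 + 7×2 = 93
Teal: 6×0 + 5×2 + 6×2 + 5×3 + 5×2 + 7×4 = 75
Pink: 6×1 + 5×0 + 6×3 + 5×1 + 5×3 + 7×3 = 65
Blue: 6×2 + 5×4 + 6×4 + 5×2 + 5×1 + 7×1 = 78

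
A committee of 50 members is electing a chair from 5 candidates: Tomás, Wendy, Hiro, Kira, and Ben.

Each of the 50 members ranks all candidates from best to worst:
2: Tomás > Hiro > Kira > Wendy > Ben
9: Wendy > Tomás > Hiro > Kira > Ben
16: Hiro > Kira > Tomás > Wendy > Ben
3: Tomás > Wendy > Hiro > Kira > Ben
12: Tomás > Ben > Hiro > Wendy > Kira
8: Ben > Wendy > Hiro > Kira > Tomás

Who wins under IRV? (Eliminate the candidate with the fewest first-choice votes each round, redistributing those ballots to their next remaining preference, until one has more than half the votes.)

Tomás

Round 1: Tomás 17, Wendy 9, Hiro 16, Kira 0, Ben 8. Kira eliminated.
Round 2: Tomás 17, Wendy 9, Hiro 16, Ben 8. Ben eliminated.
Round 3: Tomás 17, Wendy 17, Hiro 16. Hiro eliminated.
Round 4: Tomás 33, Wendy 17. Tomás has a majority (≥26).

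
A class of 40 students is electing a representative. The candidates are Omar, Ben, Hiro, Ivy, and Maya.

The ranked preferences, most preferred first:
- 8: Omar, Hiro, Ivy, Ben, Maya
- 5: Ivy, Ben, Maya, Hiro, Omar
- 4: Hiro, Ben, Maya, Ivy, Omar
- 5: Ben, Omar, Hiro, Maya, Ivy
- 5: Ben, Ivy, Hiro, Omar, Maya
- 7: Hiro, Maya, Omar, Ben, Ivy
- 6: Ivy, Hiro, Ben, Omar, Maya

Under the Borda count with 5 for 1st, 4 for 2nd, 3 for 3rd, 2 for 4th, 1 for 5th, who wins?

Hiro

Omar: 8×5 + 5×1 + 4×1 + 5×4 + 5×2 + 7×3 + 6×2 = 112
Ben: 8×2 + 5×4 + 4×4 + 5×5 + 5×5 + 7×2 + 6×3 = 134
Hiro: 8×4 + 5×2 + 4×5 + 5×3 + 5×3 + 7×5 + 6×4 = 151
Ivy: 8×3 + 5×5 + 4×2 + 5×1 + 5×4 + 7×1 + 6×5 = 119
Maya: 8×1 + 5×3 + 4×3 + 5×2 + 5×1 + 7×4 + 6×1 = 84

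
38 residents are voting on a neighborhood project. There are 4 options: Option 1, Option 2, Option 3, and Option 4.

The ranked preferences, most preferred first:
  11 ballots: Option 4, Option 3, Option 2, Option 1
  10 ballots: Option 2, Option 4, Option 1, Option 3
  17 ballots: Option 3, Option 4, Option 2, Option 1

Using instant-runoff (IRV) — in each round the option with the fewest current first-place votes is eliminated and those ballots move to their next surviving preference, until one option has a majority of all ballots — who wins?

Round 1: Option 1 0, Option 2 10, Option 3 17, Option 4 11. Option 1 eliminated.
Round 2: Option 2 10, Option 3 17, Option 4 11. Option 2 eliminated.
Round 3: Option 3 17, Option 4 21. Option 4 has a majority (≥20).

Option 4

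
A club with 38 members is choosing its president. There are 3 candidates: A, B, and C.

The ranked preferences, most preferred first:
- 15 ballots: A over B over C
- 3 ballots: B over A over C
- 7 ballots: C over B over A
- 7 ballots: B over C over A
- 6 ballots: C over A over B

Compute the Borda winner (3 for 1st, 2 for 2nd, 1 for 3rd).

B

A: 15×3 + 3×2 + 7×1 + 7×1 + 6×2 = 77
B: 15×2 + 3×3 + 7×2 + 7×3 + 6×1 = 80
C: 15×1 + 3×1 + 7×3 + 7×2 + 6×3 = 71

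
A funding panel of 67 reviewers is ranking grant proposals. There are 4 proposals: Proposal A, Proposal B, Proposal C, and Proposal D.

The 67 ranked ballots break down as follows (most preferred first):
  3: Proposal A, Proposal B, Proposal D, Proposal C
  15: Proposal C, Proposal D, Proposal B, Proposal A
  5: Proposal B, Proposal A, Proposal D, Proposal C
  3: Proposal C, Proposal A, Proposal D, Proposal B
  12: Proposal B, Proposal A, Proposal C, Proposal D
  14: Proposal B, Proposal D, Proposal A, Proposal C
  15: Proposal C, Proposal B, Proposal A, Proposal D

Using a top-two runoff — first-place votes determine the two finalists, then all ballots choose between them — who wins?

Round 1 first-place votes: Proposal A 3, Proposal B 31, Proposal C 33, Proposal D 0. Proposal C and Proposal B advance.
Runoff: Proposal C is ranked above Proposal B on 33 ballots, Proposal B above Proposal C on 34.

Proposal B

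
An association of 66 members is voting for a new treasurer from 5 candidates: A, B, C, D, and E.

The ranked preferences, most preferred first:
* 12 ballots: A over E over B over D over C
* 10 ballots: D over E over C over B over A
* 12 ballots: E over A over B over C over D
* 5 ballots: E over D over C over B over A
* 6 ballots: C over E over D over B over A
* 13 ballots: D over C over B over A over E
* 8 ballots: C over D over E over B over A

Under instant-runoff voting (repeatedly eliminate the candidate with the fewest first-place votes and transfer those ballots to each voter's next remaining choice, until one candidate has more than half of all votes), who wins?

Round 1: A 12, B 0, C 14, D 23, E 17. B eliminated.
Round 2: A 12, C 14, D 23, E 17. A eliminated.
Round 3: C 14, D 23, E 29. C eliminated.
Round 4: D 31, E 35. E has a majority (≥34).

E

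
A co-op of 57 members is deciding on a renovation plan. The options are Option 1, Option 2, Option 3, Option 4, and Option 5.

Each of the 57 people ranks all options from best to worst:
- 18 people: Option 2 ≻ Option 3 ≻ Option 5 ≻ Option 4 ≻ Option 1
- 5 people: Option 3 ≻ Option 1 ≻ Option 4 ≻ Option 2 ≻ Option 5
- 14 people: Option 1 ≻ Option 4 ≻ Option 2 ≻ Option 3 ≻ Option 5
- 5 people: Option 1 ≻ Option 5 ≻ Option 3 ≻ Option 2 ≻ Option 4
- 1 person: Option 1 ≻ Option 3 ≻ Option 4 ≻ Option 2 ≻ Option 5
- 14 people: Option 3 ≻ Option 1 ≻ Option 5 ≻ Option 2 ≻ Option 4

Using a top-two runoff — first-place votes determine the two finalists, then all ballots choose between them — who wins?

Option 3

Round 1 first-place votes: Option 1 20, Option 2 18, Option 3 19, Option 4 0, Option 5 0. Option 1 and Option 3 advance.
Runoff: Option 1 is ranked above Option 3 on 20 ballots, Option 3 above Option 1 on 37.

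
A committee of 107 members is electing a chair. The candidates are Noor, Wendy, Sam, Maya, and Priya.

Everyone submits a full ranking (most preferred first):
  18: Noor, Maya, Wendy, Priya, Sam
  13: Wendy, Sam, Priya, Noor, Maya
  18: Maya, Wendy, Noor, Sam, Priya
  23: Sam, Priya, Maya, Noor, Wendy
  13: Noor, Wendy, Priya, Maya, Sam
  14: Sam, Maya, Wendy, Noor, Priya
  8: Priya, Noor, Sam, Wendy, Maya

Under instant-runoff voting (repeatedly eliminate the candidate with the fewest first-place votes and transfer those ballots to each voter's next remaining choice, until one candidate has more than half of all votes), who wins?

Noor

Round 1: Noor 31, Wendy 13, Sam 37, Maya 18, Priya 8. Priya eliminated.
Round 2: Noor 39, Wendy 13, Sam 37, Maya 18. Wendy eliminated.
Round 3: Noor 39, Sam 50, Maya 18. Maya eliminated.
Round 4: Noor 57, Sam 50. Noor has a majority (≥54).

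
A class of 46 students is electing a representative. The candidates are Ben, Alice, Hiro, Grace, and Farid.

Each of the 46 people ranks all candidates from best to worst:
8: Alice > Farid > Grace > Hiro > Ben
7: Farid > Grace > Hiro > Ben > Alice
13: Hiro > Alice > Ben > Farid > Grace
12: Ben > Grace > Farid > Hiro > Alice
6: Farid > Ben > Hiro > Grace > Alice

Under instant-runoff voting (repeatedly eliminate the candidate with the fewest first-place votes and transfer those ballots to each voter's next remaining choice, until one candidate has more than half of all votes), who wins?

Farid

Round 1: Ben 12, Alice 8, Hiro 13, Grace 0, Farid 13. Grace eliminated.
Round 2: Ben 12, Alice 8, Hiro 13, Farid 13. Alice eliminated.
Round 3: Ben 12, Hiro 13, Farid 21. Ben eliminated.
Round 4: Hiro 13, Farid 33. Farid has a majority (≥24).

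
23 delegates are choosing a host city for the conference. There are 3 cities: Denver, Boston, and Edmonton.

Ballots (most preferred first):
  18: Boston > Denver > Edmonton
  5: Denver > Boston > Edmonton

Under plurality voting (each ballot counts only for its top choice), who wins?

First-place votes: Denver 5, Boston 18, Edmonton 0.

Boston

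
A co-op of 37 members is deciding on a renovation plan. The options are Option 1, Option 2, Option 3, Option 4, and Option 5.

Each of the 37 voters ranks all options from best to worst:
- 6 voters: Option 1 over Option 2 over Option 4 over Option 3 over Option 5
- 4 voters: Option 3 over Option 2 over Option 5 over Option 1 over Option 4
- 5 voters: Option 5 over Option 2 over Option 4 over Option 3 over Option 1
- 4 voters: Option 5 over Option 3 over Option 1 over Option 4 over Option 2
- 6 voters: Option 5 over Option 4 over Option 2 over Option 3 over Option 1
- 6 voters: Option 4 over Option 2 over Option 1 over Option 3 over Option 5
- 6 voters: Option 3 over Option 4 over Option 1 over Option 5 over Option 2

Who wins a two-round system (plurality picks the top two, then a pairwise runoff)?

Option 3

Round 1 first-place votes: Option 1 6, Option 2 0, Option 3 10, Option 4 6, Option 5 15. Option 5 and Option 3 advance.
Runoff: Option 5 is ranked above Option 3 on 15 ballots, Option 3 above Option 5 on 22.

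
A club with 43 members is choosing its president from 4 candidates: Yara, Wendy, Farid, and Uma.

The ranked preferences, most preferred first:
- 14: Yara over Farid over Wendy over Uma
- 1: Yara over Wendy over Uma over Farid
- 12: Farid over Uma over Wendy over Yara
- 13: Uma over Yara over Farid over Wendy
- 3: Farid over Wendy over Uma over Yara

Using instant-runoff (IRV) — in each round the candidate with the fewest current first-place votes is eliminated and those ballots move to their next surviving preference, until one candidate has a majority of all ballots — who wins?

Yara

Round 1: Yara 15, Wendy 0, Farid 15, Uma 13. Wendy eliminated.
Round 2: Yara 15, Farid 15, Uma 13. Uma eliminated.
Round 3: Yara 28, Farid 15. Yara has a majority (≥22).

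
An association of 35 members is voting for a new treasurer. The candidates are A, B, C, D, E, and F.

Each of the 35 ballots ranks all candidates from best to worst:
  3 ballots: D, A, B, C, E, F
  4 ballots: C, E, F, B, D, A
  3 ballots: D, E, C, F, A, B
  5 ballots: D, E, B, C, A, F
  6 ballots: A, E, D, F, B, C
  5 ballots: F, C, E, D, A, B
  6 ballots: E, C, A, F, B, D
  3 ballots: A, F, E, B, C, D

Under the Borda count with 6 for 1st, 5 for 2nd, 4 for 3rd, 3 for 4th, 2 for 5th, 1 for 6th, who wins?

E

A: 3×5 + 4×1 + 3×2 + 5×2 + 6×6 + 5×2 + 6×4 + 3×6 = 123
B: 3×4 + 4×3 + 3×1 + 5×4 + 6×2 + 5×1 + 6×2 + 3×3 = 85
C: 3×3 + 4×6 + 3×4 + 5×3 + 6×1 + 5×5 + 6×5 + 3×2 = 127
D: 3×6 + 4×2 + 3×6 + 5×6 + 6×4 + 5×3 + 6×1 + 3×1 = 122
E: 3×2 + 4×5 + 3×5 + 5×5 + 6×5 + 5×4 + 6×6 + 3×4 = 164
F: 3×1 + 4×4 + 3×3 + 5×1 + 6×3 + 5×6 + 6×3 + 3×5 = 114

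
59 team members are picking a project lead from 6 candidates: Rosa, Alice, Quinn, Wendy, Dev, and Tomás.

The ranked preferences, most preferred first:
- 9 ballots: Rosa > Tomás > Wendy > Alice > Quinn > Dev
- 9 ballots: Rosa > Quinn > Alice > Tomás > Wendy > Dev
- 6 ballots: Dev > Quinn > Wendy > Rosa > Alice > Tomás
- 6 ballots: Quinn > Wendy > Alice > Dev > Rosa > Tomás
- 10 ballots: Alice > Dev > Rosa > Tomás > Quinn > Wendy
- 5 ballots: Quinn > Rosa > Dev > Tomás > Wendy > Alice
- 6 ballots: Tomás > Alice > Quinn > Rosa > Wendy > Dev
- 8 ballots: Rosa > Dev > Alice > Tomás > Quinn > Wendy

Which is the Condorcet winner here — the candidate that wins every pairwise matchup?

Rosa vs Alice: 37–22
Rosa vs Quinn: 36–23
Rosa vs Wendy: 47–12
Rosa vs Dev: 37–22
Rosa vs Tomás: 53–6
Rosa beats every other candidate.

Rosa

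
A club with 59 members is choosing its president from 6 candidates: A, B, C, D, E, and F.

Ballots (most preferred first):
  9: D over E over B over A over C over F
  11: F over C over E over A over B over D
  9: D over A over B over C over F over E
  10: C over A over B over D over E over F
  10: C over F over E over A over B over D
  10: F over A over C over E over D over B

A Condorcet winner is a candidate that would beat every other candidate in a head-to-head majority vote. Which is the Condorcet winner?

C

C vs A: 31–28
C vs B: 41–18
C vs D: 41–18
C vs E: 50–9
C vs F: 38–21
C beats every other candidate.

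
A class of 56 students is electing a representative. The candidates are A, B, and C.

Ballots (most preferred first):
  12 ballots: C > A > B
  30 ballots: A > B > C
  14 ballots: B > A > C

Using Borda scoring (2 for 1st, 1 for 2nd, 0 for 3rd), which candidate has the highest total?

A

A: 12×1 + 30×2 + 14×1 = 86
B: 12×0 + 30×1 + 14×2 = 58
C: 12×2 + 30×0 + 14×0 = 24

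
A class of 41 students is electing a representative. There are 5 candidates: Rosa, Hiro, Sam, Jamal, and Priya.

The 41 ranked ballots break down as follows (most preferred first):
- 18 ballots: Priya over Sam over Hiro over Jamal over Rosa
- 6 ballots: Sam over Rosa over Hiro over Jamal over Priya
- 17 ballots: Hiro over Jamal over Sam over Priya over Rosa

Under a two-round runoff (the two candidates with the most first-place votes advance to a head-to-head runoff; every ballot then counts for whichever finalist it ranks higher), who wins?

Hiro

Round 1 first-place votes: Rosa 0, Hiro 17, Sam 6, Jamal 0, Priya 18. Priya and Hiro advance.
Runoff: Priya is ranked above Hiro on 18 ballots, Hiro above Priya on 23.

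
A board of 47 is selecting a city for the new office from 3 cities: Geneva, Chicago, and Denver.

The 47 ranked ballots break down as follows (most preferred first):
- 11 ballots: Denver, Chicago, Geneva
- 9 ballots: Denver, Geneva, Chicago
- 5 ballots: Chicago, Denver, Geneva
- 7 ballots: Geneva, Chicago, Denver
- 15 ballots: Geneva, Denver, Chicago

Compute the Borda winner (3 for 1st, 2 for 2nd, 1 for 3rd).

Denver

Geneva: 11×1 + 9×2 + 5×1 + 7×3 + 15×3 = 100
Chicago: 11×2 + 9×1 + 5×3 + 7×2 + 15×1 = 75
Denver: 11×3 + 9×3 + 5×2 + 7×1 + 15×2 = 107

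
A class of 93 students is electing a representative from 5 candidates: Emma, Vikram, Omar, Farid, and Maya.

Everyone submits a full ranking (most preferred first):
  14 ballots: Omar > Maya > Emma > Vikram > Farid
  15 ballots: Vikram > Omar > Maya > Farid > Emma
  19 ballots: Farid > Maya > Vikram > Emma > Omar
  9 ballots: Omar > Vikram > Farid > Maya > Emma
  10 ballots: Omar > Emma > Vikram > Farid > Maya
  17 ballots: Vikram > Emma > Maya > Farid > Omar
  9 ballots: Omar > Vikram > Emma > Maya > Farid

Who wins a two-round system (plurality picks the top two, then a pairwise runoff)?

Vikram

Round 1 first-place votes: Emma 0, Vikram 32, Omar 42, Farid 19, Maya 0. Omar and Vikram advance.
Runoff: Omar is ranked above Vikram on 42 ballots, Vikram above Omar on 51.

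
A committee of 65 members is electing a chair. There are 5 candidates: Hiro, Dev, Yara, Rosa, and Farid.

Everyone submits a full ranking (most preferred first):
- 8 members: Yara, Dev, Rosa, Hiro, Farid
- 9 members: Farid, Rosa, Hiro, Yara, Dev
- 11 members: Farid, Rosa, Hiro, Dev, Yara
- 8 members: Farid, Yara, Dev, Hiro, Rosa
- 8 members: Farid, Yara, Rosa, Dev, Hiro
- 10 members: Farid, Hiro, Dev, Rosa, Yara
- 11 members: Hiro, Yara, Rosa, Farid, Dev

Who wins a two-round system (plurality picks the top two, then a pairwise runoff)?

Farid

Round 1 first-place votes: Hiro 11, Dev 0, Yara 8, Rosa 0, Farid 46. Farid and Hiro advance.
Runoff: Farid is ranked above Hiro on 46 ballots, Hiro above Farid on 19.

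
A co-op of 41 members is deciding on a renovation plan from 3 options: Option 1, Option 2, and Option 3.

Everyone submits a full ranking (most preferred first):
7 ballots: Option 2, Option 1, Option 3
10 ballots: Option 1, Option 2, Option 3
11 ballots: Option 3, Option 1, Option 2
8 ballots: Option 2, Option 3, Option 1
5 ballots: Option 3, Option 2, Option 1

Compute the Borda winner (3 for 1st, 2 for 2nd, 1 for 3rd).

Option 2

Option 1: 7×2 + 10×3 + 11×2 + 8×1 + 5×1 = 79
Option 2: 7×3 + 10×2 + 11×1 + 8×3 + 5×2 = 86
Option 3: 7×1 + 10×1 + 11×3 + 8×2 + 5×3 = 81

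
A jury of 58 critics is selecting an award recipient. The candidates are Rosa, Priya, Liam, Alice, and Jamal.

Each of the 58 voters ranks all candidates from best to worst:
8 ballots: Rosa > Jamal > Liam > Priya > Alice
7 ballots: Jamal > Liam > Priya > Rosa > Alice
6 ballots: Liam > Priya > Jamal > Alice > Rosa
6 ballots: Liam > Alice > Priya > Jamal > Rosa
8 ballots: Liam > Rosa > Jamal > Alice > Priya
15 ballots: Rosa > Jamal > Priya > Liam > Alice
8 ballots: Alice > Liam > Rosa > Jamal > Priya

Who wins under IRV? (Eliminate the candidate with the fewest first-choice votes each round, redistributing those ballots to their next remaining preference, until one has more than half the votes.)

Liam

Round 1: Rosa 23, Priya 0, Liam 20, Alice 8, Jamal 7. Priya eliminated.
Round 2: Rosa 23, Liam 20, Alice 8, Jamal 7. Jamal eliminated.
Round 3: Rosa 23, Liam 27, Alice 8. Alice eliminated.
Round 4: Rosa 23, Liam 35. Liam has a majority (≥30).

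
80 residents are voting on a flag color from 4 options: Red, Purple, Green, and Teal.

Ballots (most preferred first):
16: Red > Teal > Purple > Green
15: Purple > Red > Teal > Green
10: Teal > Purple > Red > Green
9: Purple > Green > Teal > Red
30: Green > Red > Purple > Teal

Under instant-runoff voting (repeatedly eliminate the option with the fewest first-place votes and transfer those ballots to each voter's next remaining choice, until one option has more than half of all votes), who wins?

Round 1: Red 16, Purple 24, Green 30, Teal 10. Teal eliminated.
Round 2: Red 16, Purple 34, Green 30. Red eliminated.
Round 3: Purple 50, Green 30. Purple has a majority (≥41).

Purple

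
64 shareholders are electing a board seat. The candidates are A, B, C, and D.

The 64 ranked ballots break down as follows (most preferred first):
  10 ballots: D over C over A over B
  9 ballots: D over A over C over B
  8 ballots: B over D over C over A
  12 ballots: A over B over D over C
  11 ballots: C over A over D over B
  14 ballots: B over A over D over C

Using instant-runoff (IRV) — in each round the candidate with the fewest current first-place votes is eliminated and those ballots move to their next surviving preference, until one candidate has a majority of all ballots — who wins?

Round 1: A 12, B 22, C 11, D 19. C eliminated.
Round 2: A 23, B 22, D 19. D eliminated.
Round 3: A 42, B 22. A has a majority (≥33).

A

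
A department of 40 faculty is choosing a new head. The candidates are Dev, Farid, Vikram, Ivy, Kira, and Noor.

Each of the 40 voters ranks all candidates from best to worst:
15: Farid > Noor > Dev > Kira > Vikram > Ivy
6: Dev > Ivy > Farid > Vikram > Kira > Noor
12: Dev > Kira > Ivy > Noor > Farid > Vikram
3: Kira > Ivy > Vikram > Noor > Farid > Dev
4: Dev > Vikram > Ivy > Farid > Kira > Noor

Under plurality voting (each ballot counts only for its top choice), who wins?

First-place votes: Dev 22, Farid 15, Vikram 0, Ivy 0, Kira 3, Noor 0.

Dev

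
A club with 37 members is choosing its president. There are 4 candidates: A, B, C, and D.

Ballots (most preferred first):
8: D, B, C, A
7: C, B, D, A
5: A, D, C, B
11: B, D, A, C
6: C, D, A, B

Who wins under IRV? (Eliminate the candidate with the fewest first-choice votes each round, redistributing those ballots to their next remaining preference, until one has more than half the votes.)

D

Round 1: A 5, B 11, C 13, D 8. A eliminated.
Round 2: B 11, C 13, D 13. B eliminated.
Round 3: C 13, D 24. D has a majority (≥19).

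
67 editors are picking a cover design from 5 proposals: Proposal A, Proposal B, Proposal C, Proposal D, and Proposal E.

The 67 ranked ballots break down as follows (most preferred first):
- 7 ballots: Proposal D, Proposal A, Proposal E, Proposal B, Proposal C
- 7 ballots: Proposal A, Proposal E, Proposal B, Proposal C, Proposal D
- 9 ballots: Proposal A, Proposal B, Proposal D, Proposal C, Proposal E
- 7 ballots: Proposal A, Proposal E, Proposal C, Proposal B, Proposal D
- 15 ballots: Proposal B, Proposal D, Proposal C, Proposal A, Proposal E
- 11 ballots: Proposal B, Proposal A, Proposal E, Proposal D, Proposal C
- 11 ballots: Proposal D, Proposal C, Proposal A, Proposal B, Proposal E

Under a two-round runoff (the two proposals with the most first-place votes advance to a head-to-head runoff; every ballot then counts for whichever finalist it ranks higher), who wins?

Proposal A

Round 1 first-place votes: Proposal A 23, Proposal B 26, Proposal C 0, Proposal D 18, Proposal E 0. Proposal B and Proposal A advance.
Runoff: Proposal B is ranked above Proposal A on 26 ballots, Proposal A above Proposal B on 41.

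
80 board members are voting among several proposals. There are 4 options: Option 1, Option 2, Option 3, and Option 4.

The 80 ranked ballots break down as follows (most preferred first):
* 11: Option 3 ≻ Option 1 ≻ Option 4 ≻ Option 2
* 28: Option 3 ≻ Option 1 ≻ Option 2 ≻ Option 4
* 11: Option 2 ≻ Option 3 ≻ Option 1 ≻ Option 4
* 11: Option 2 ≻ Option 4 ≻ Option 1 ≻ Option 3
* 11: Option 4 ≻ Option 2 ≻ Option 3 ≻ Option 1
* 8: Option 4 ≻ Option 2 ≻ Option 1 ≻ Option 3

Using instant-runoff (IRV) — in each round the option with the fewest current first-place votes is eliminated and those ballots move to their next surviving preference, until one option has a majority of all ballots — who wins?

Option 2

Round 1: Option 1 0, Option 2 22, Option 3 39, Option 4 19. Option 1 eliminated.
Round 2: Option 2 22, Option 3 39, Option 4 19. Option 4 eliminated.
Round 3: Option 2 41, Option 3 39. Option 2 has a majority (≥41).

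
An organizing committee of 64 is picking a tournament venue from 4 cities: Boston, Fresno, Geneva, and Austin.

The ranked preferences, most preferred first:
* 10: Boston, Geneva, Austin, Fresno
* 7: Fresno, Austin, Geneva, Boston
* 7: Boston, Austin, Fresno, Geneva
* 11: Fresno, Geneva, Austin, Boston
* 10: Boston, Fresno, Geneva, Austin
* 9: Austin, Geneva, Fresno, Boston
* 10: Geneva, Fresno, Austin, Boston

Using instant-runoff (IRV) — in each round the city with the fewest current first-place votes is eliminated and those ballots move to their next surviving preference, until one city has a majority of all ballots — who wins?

Geneva

Round 1: Boston 27, Fresno 18, Geneva 10, Austin 9. Austin eliminated.
Round 2: Boston 27, Fresno 18, Geneva 19. Fresno eliminated.
Round 3: Boston 27, Geneva 37. Geneva has a majority (≥33).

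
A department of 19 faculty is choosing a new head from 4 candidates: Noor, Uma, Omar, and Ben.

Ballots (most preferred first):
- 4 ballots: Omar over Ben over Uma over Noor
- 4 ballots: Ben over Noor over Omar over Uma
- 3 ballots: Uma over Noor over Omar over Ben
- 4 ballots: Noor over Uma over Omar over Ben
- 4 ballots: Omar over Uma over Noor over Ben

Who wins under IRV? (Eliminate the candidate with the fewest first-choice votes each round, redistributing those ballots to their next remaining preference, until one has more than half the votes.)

Round 1: Noor 4, Uma 3, Omar 8, Ben 4. Uma eliminated.
Round 2: Noor 7, Omar 8, Ben 4. Ben eliminated.
Round 3: Noor 11, Omar 8. Noor has a majority (≥10).

Noor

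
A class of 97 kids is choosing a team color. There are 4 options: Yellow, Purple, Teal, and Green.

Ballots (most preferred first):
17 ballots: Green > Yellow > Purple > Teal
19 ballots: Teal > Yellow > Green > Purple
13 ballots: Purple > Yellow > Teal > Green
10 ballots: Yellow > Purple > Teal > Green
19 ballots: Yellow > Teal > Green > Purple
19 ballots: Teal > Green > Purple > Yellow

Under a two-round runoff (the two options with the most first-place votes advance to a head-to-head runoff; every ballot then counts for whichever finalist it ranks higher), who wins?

Yellow

Round 1 first-place votes: Yellow 29, Purple 13, Teal 38, Green 17. Teal and Yellow advance.
Runoff: Teal is ranked above Yellow on 38 ballots, Yellow above Teal on 59.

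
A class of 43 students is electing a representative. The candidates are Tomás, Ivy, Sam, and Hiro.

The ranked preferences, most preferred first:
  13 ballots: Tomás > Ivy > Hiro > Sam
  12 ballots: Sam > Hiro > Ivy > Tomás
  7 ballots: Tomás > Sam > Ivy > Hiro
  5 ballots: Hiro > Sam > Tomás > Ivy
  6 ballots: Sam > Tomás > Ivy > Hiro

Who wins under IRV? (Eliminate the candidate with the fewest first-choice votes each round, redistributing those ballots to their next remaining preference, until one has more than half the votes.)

Sam

Round 1: Tomás 20, Ivy 0, Sam 18, Hiro 5. Ivy eliminated.
Round 2: Tomás 20, Sam 18, Hiro 5. Hiro eliminated.
Round 3: Tomás 20, Sam 23. Sam has a majority (≥22).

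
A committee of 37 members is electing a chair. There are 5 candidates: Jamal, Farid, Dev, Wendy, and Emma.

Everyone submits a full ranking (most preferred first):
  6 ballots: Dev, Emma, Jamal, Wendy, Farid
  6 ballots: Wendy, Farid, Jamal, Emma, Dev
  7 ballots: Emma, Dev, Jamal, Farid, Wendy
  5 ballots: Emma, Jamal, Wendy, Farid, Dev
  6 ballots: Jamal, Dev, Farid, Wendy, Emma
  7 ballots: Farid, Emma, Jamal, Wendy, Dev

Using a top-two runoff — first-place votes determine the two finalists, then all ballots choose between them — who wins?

Farid

Round 1 first-place votes: Jamal 6, Farid 7, Dev 6, Wendy 6, Emma 12. Emma and Farid advance.
Runoff: Emma is ranked above Farid on 18 ballots, Farid above Emma on 19.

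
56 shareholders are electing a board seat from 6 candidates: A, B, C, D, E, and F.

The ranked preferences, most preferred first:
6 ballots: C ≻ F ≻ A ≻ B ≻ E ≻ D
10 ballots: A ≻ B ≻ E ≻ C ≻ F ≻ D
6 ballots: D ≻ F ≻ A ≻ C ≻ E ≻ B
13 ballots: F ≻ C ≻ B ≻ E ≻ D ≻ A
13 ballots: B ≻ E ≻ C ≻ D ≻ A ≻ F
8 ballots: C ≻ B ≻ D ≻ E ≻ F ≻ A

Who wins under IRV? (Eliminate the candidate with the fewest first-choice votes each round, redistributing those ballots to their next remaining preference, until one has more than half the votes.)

B

Round 1: A 10, B 13, C 14, D 6, E 0, F 13. E eliminated.
Round 2: A 10, B 13, C 14, D 6, F 13. D eliminated.
Round 3: A 10, B 13, C 14, F 19. A eliminated.
Round 4: B 23, C 14, F 19. C eliminated.
Round 5: B 31, F 25. B has a majority (≥29).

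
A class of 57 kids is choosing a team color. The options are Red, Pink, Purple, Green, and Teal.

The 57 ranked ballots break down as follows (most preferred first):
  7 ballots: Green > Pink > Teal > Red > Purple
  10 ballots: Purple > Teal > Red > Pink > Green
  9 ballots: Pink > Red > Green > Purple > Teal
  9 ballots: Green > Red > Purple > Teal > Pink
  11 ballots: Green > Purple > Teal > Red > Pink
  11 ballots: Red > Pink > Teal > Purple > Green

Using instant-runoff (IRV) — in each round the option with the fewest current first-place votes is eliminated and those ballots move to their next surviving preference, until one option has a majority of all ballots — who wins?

Red

Round 1: Red 11, Pink 9, Purple 10, Green 27, Teal 0. Teal eliminated.
Round 2: Red 11, Pink 9, Purple 10, Green 27. Pink eliminated.
Round 3: Red 20, Purple 10, Green 27. Purple eliminated.
Round 4: Red 30, Green 27. Red has a majority (≥29).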